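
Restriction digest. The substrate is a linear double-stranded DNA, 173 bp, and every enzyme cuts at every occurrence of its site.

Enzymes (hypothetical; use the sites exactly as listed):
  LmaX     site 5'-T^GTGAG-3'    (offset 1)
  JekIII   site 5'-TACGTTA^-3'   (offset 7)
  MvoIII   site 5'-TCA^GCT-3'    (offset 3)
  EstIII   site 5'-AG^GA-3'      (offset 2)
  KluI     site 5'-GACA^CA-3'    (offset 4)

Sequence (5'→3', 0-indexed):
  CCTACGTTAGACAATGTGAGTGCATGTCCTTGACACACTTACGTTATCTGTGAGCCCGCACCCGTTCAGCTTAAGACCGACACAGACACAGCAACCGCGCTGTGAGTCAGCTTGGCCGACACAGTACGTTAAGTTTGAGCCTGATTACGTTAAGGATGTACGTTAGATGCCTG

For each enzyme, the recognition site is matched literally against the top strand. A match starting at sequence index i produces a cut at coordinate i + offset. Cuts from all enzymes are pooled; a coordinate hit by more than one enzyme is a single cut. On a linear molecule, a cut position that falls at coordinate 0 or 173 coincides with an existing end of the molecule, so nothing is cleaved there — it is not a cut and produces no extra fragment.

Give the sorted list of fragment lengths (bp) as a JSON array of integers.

[2,3,6,6,8,8,9,10,11,11,12,13,14,19,20,21]

Site scan:
  LmaX TGTGAG/1: at [14, 48, 100] ⇒ [15, 49, 101]
  JekIII TACGTTA/7: at [2, 39, 124, 145, 158] ⇒ [9, 46, 131, 152, 165]
  MvoIII TCAGCT/3: at [65, 106] ⇒ [68, 109]
  EstIII AGGA/2: at [152] ⇒ [154]
  KluI GACACA/4: at [31, 78, 84, 117] ⇒ [35, 82, 88, 121]

All cut coordinates (distinct, sorted): [9, 15, 35, 46, 49, 68, 82, 88, 101, 109, 121, 131, 152, 154, 165]

Fragments:
  [0,9): 9 bp
  [9,15): 6 bp
  [15,35): 20 bp
  [35,46): 11 bp
  [46,49): 3 bp
  [49,68): 19 bp
  [68,82): 14 bp
  [82,88): 6 bp
  [88,101): 13 bp
  [101,109): 8 bp
  [109,121): 12 bp
  [121,131): 10 bp
  [131,152): 21 bp
  [152,154): 2 bp
  [154,165): 11 bp
  [165,173): 8 bp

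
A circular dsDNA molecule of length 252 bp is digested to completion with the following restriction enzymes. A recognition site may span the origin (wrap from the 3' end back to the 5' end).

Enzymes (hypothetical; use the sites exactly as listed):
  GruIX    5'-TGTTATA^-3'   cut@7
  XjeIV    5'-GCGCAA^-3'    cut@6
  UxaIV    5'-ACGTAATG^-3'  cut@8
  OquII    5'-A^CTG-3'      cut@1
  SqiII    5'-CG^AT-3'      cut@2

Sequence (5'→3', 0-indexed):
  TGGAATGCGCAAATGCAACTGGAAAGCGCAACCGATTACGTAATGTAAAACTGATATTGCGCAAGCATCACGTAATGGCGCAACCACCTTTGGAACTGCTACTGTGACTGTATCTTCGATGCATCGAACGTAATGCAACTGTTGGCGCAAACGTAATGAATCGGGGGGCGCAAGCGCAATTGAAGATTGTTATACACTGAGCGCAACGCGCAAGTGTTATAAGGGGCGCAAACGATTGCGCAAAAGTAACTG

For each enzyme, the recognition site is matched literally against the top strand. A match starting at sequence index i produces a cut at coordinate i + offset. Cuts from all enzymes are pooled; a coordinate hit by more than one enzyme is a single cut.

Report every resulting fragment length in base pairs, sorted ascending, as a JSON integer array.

Scan for sites:
  GruIX TGTTATA/7: at [187, 214] ⇒ [194, 221]
  XjeIV GCGCAA/6: at [6, 25, 58, 77, 144, 167, 173, 200, 207, 225, 237] ⇒ [12, 31, 64, 83, 150, 173, 179, 206, 213, 231, 243]
  UxaIV ACGTAATG/8: at [37, 69, 127, 150] ⇒ [45, 77, 135, 158]
  OquII ACTG/1: at [17, 49, 94, 100, 106, 137, 195, 248] ⇒ [18, 50, 95, 101, 107, 138, 196, 249]
  SqiII CGAT/2: at [32, 116, 232] ⇒ [34, 118, 234]

Pooled cuts: [12, 18, 31, 34, 45, 50, 64, 77, 83, 95, 101, 107, 118, 135, 138, 150, 158, 173, 179, 194, 196, 206, 213, 221, 231, 234, 243, 249]

Fragment lengths:
  12→18: 6 bp
  18→31: 13 bp
  31→34: 3 bp
  34→45: 11 bp
  45→50: 5 bp
  50→64: 14 bp
  64→77: 13 bp
  77→83: 6 bp
  83→95: 12 bp
  95→101: 6 bp
  101→107: 6 bp
  107→118: 11 bp
  118→135: 17 bp
  135→138: 3 bp
  138→150: 12 bp
  150→158: 8 bp
  158→173: 15 bp
  173→179: 6 bp
  179→194: 15 bp
  194→196: 2 bp
  196→206: 10 bp
  206→213: 7 bp
  213→221: 8 bp
  221→231: 10 bp
  231→234: 3 bp
  234→243: 9 bp
  243→249: 6 bp
  249→12 (wrap): 252-249+12 = 15 bp

[2,3,3,3,5,6,6,6,6,6,6,7,8,8,9,10,10,11,11,12,12,13,13,14,15,15,15,17]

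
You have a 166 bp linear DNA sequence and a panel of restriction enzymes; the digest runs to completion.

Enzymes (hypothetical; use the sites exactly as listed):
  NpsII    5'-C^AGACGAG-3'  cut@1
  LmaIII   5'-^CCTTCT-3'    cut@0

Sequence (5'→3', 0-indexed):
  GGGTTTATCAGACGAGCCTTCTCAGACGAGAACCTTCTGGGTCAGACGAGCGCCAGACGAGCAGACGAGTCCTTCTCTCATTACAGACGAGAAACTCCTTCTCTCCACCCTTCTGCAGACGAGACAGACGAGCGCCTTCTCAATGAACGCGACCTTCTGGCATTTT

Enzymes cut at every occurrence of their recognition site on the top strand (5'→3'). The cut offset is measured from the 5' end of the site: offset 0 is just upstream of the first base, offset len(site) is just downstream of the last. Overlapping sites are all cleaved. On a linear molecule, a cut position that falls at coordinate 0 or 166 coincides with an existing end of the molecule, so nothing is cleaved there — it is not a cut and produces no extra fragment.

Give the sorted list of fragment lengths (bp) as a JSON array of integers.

[7,7,8,8,8,9,9,9,9,11,11,12,12,14,14,18]

Site scan:
  NpsII (CAGACGAG, off=1): starts [8, 22, 42, 53, 61, 83, 115, 124] → cuts [9, 23, 43, 54, 62, 84, 116, 125]
  LmaIII (CCTTCT, off=0): starts [16, 32, 70, 96, 108, 134, 152] → cuts [16, 32, 70, 96, 108, 134, 152]

All cut coordinates (distinct, sorted): [9, 16, 23, 32, 43, 54, 62, 70, 84, 96, 108, 116, 125, 134, 152]

Fragments:
  [0,9): 9 bp
  [9,16): 7 bp
  [16,23): 7 bp
  [23,32): 9 bp
  [32,43): 11 bp
  [43,54): 11 bp
  [54,62): 8 bp
  [62,70): 8 bp
  [70,84): 14 bp
  [84,96): 12 bp
  [96,108): 12 bp
  [108,116): 8 bp
  [116,125): 9 bp
  [125,134): 9 bp
  [134,152): 18 bp
  [152,166): 14 bp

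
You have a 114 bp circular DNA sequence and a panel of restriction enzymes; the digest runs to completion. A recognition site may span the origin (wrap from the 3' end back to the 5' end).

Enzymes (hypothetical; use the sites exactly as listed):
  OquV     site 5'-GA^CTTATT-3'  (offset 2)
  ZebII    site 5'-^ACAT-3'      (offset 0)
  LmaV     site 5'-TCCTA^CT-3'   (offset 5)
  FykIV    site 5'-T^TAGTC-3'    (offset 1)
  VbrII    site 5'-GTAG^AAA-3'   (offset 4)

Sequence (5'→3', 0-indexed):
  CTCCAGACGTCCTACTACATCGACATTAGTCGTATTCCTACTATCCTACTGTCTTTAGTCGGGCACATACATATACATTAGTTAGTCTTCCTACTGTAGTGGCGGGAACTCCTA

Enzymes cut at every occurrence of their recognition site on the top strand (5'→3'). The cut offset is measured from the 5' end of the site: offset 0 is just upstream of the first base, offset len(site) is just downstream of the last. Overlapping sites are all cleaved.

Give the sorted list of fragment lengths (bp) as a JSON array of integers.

[2,4,4,6,6,7,8,8,9,11,14,14,21]

Site scan:
  OquV (GACTTATT, off=2): no sites
  ZebII (ACAT, off=0): starts [16, 22, 64, 68, 74] → cuts [16, 22, 64, 68, 74]
  LmaV (TCCTACT, off=5): starts [9, 35, 43, 88, 109] → cuts [0, 14, 40, 48, 93]
  FykIV (TTAGTC, off=1): starts [25, 54, 81] → cuts [26, 55, 82]
  VbrII (GTAGAAA, off=4): no sites

All cut coordinates (distinct, sorted): [0, 14, 16, 22, 26, 40, 48, 55, 64, 68, 74, 82, 93]

Fragments:
  0→14: 14 bp
  14→16: 2 bp
  16→22: 6 bp
  22→26: 4 bp
  26→40: 14 bp
  40→48: 8 bp
  48→55: 7 bp
  55→64: 9 bp
  64→68: 4 bp
  68→74: 6 bp
  74→82: 8 bp
  82→93: 11 bp
  93→0 (wrap): 114-93+0 = 21 bp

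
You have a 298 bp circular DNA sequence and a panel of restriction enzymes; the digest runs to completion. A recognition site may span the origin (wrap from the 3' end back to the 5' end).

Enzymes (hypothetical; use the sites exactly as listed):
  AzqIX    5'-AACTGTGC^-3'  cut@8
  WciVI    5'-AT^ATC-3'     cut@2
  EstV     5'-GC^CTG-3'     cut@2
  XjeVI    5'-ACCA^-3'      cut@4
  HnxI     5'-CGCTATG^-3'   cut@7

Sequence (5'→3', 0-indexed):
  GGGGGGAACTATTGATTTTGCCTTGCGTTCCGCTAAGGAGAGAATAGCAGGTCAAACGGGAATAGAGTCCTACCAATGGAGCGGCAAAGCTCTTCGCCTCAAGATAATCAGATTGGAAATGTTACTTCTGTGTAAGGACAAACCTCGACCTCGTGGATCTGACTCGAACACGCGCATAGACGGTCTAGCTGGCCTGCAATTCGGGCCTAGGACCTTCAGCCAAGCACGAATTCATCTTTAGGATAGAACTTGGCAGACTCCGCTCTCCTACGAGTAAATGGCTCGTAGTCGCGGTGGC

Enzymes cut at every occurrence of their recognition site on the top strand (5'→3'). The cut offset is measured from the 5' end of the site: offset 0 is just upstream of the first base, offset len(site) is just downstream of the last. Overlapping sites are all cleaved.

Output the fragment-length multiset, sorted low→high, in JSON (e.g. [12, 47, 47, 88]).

Site scan:
  AzqIX (AACTGTGC, off=8): no sites
  WciVI (ATATC, off=2): no sites
  EstV GCCTG/2: at [191] ⇒ [193]
  XjeVI ACCA/4: at [71] ⇒ [75]
  HnxI (CGCTATG, off=7): no sites

Pooled cuts: [75, 193]

Fragment lengths:
  75→193: 118 bp
  193→75 (wrap): 298-193+75 = 180 bp

[118,180]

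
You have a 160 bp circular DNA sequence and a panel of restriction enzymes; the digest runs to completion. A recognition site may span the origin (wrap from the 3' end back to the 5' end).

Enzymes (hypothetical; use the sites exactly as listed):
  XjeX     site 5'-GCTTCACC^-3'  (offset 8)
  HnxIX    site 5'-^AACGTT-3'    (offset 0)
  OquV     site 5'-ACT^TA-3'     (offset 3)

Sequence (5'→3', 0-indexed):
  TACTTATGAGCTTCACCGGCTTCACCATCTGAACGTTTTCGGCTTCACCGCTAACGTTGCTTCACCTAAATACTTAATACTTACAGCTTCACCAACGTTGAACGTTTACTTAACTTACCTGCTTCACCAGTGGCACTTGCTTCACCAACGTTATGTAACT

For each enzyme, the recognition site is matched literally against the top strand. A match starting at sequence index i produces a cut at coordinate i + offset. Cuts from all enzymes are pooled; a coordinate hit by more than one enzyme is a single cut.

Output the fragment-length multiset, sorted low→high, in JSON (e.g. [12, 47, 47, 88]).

Scan for sites:
  XjeX (GCTTCACC, off=8): starts [9, 18, 41, 58, 85, 120, 138] → cuts [17, 26, 49, 66, 93, 128, 146]
  HnxIX (AACGTT, off=0): starts [31, 52, 93, 100, 146] → cuts [31, 52, 93, 100, 146]
  OquV (ACTTA, off=3): starts [1, 71, 78, 107, 112, 157] → cuts [0, 4, 74, 81, 110, 115]

Pooled cuts: [0, 4, 17, 26, 31, 49, 52, 66, 74, 81, 93, 100, 110, 115, 128, 146]

Fragments:
  0→4: 4 bp
  4→17: 13 bp
  17→26: 9 bp
  26→31: 5 bp
  31→49: 18 bp
  49→52: 3 bp
  52→66: 14 bp
  66→74: 8 bp
  74→81: 7 bp
  81→93: 12 bp
  93→100: 7 bp
  100→110: 10 bp
  110→115: 5 bp
  115→128: 13 bp
  128→146: 18 bp
  146→0 (wrap): 160-146+0 = 14 bp

[3,4,5,5,7,7,8,9,10,12,13,13,14,14,18,18]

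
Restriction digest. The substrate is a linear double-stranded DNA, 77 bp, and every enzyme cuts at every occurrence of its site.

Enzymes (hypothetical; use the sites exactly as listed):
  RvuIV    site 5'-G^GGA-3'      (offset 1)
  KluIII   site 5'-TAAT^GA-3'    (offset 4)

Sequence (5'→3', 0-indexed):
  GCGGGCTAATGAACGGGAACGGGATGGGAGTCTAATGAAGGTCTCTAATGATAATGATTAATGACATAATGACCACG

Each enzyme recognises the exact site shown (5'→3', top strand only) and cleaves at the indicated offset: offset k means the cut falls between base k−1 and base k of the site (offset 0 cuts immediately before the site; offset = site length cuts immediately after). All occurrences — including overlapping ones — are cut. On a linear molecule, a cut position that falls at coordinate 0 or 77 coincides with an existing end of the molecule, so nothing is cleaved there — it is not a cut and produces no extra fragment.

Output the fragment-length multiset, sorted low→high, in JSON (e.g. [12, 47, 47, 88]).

Scan for sites:
  RvuIV GGGA/1: at [14, 20, 25] ⇒ [15, 21, 26]
  KluIII TAATGA/4: at [6, 32, 45, 51, 58, 66] ⇒ [10, 36, 49, 55, 62, 70]

All cut coordinates (distinct, sorted): [10, 15, 21, 26, 36, 49, 55, 62, 70]

Fragments:
  [0,10): 10 bp
  [10,15): 5 bp
  [15,21): 6 bp
  [21,26): 5 bp
  [26,36): 10 bp
  [36,49): 13 bp
  [49,55): 6 bp
  [55,62): 7 bp
  [62,70): 8 bp
  [70,77): 7 bp

[5,5,6,6,7,7,8,10,10,13]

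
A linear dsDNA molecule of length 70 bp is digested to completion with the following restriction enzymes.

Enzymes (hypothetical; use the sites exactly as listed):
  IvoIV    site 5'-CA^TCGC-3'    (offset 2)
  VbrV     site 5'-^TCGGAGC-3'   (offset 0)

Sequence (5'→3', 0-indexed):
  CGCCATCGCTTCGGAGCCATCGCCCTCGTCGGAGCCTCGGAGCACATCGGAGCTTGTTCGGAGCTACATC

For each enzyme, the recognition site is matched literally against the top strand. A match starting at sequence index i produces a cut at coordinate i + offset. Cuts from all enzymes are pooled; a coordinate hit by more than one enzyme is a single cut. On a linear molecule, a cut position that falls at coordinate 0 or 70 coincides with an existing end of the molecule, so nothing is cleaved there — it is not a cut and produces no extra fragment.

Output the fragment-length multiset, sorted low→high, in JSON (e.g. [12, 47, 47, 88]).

[5,5,8,9,9,10,11,13]

Per-enzyme occurrences:
  IvoIV CATCGC/2: at [3, 17] ⇒ [5, 19]
  VbrV TCGGAGC/0: at [10, 28, 36, 46, 57] ⇒ [10, 28, 36, 46, 57]

All cut coordinates (distinct, sorted): [5, 10, 19, 28, 36, 46, 57]

Fragment lengths:
  [0,5): 5 bp
  [5,10): 5 bp
  [10,19): 9 bp
  [19,28): 9 bp
  [28,36): 8 bp
  [36,46): 10 bp
  [46,57): 11 bp
  [57,70): 13 bp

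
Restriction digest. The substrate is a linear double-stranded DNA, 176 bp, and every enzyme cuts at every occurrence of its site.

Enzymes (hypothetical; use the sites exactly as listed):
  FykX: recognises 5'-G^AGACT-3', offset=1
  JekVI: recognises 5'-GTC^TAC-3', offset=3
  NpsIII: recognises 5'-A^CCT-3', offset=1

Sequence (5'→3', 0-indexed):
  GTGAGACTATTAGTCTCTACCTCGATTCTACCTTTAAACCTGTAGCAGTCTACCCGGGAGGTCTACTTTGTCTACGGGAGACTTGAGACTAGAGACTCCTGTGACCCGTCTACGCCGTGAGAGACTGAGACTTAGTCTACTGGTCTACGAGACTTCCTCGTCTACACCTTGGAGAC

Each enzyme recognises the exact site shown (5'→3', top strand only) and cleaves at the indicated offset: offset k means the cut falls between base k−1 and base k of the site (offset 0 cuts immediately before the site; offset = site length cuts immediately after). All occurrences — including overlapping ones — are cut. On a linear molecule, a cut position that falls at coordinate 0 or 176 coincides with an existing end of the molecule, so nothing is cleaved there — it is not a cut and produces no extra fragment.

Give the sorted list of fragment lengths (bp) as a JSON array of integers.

Site scan:
  FykX (GAGACT, off=1): starts [2, 77, 84, 91, 120, 126, 148] → cuts [3, 78, 85, 92, 121, 127, 149]
  JekVI (GTCTAC, off=3): starts [47, 60, 69, 107, 134, 142, 159] → cuts [50, 63, 72, 110, 137, 145, 162]
  NpsIII (ACCT, off=1): starts [18, 29, 37, 165] → cuts [19, 30, 38, 166]

Pooled cuts: [3, 19, 30, 38, 50, 63, 72, 78, 85, 92, 110, 121, 127, 137, 145, 149, 162, 166]

Fragments:
  [0,3): 3 bp
  [3,19): 16 bp
  [19,30): 11 bp
  [30,38): 8 bp
  [38,50): 12 bp
  [50,63): 13 bp
  [63,72): 9 bp
  [72,78): 6 bp
  [78,85): 7 bp
  [85,92): 7 bp
  [92,110): 18 bp
  [110,121): 11 bp
  [121,127): 6 bp
  [127,137): 10 bp
  [137,145): 8 bp
  [145,149): 4 bp
  [149,162): 13 bp
  [162,166): 4 bp
  [166,176): 10 bp

[3,4,4,6,6,7,7,8,8,9,10,10,11,11,12,13,13,16,18]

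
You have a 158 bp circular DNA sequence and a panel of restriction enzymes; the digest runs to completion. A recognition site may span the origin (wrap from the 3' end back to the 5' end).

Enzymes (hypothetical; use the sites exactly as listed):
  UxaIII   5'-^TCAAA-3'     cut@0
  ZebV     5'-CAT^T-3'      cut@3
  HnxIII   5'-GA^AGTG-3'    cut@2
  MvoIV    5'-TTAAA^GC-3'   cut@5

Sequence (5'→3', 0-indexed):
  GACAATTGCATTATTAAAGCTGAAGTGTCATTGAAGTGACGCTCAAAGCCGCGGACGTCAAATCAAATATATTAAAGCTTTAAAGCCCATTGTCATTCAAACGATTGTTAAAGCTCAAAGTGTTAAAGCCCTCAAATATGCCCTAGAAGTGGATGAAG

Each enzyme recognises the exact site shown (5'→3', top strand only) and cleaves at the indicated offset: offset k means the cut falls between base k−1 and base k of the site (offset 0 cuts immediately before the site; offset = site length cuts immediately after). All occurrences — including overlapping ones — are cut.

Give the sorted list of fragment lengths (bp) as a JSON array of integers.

[2,3,4,5,5,6,6,7,8,8,8,13,14,15,16,16,22]

Site scan:
  UxaIII TCAAA/0: at [42, 57, 62, 96, 114, 131] ⇒ [42, 57, 62, 96, 114, 131]
  ZebV CATT/3: at [8, 28, 87, 93] ⇒ [11, 31, 90, 96]
  HnxIII GAAGTG/2: at [21, 32, 145] ⇒ [23, 34, 147]
  MvoIV TTAAAGC/5: at [13, 71, 79, 107, 122] ⇒ [18, 76, 84, 112, 127]

All cut coordinates (distinct, sorted): [11, 18, 23, 31, 34, 42, 57, 62, 76, 84, 90, 96, 112, 114, 127, 131, 147]

Fragment lengths:
  11→18: 7 bp
  18→23: 5 bp
  23→31: 8 bp
  31→34: 3 bp
  34→42: 8 bp
  42→57: 15 bp
  57→62: 5 bp
  62→76: 14 bp
  76→84: 8 bp
  84→90: 6 bp
  90→96: 6 bp
  96→112: 16 bp
  112→114: 2 bp
  114→127: 13 bp
  127→131: 4 bp
  131→147: 16 bp
  147→11 (wrap): 158-147+11 = 22 bp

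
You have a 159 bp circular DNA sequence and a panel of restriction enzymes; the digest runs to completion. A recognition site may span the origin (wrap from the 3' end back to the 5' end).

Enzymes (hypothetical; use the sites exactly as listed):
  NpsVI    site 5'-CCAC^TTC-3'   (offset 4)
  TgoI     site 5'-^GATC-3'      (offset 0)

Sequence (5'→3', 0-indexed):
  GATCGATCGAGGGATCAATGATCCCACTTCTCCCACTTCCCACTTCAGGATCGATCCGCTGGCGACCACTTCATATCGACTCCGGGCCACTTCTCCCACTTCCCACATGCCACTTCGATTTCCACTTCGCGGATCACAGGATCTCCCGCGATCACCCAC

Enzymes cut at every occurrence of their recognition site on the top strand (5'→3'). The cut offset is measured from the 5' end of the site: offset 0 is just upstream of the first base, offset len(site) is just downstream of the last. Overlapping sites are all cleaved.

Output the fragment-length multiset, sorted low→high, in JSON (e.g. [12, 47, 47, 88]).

Scan for sites:
  NpsVI (CCACTTC, off=4): starts [23, 32, 39, 65, 86, 95, 109, 121] → cuts [27, 36, 43, 69, 90, 99, 113, 125]
  TgoI (GATC, off=0): starts [0, 4, 12, 19, 48, 52, 131, 139, 149] → cuts [0, 4, 12, 19, 48, 52, 131, 139, 149]

All cut coordinates (distinct, sorted): [0, 4, 12, 19, 27, 36, 43, 48, 52, 69, 90, 99, 113, 125, 131, 139, 149]

Fragments:
  0→4: 4 bp
  4→12: 8 bp
  12→19: 7 bp
  19→27: 8 bp
  27→36: 9 bp
  36→43: 7 bp
  43→48: 5 bp
  48→52: 4 bp
  52→69: 17 bp
  69→90: 21 bp
  90→99: 9 bp
  99→113: 14 bp
  113→125: 12 bp
  125→131: 6 bp
  131→139: 8 bp
  139→149: 10 bp
  149→0 (wrap): 159-149+0 = 10 bp

[4,4,5,6,7,7,8,8,8,9,9,10,10,12,14,17,21]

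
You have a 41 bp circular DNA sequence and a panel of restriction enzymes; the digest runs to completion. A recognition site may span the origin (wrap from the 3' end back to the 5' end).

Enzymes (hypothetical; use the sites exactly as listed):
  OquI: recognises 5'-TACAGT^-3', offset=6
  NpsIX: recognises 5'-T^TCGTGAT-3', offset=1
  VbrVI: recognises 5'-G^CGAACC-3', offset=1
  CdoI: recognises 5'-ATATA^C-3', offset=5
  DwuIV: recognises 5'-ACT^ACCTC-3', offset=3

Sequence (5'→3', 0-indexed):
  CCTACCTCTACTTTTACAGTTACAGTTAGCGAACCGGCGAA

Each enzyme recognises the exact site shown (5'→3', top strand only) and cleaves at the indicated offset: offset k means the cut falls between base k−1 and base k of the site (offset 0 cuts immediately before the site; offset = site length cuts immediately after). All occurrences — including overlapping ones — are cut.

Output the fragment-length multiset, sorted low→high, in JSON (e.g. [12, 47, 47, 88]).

[3,6,8,24]

Per-enzyme occurrences:
  OquI (TACAGT, off=6): starts [14, 20] → cuts [20, 26]
  NpsIX (TTCGTGAT, off=1): no sites
  VbrVI (GCGAACC, off=1): starts [28, 36] → cuts [29, 37]
  CdoI (ATATAC, off=5): no sites
  DwuIV (ACTACCTC, off=3): no sites

All cut coordinates (distinct, sorted): [20, 26, 29, 37]

Fragment lengths:
  20→26: 6 bp
  26→29: 3 bp
  29→37: 8 bp
  37→20 (wrap): 41-37+20 = 24 bp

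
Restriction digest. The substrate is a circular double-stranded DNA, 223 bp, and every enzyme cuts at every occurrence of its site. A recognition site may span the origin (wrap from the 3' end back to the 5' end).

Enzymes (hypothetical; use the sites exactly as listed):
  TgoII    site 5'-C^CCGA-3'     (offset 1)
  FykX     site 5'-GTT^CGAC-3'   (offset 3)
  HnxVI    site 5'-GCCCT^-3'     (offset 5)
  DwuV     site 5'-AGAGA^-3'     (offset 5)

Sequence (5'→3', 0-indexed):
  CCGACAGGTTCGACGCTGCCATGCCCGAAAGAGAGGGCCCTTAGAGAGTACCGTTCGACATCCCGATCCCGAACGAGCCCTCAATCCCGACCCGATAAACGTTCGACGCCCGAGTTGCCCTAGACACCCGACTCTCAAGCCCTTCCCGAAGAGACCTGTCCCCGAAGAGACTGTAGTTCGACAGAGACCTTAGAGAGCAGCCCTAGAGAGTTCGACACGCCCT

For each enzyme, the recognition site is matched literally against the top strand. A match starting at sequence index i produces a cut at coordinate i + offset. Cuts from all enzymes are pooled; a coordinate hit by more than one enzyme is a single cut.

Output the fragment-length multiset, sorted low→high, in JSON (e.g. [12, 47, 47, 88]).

Scan for sites:
  TgoII CCCGA/1: at [23, 61, 67, 85, 90, 108, 126, 144, 160] ⇒ [24, 62, 68, 86, 91, 109, 127, 145, 161]
  FykX GTTCGAC/3: at [7, 52, 100, 175, 209] ⇒ [10, 55, 103, 178, 212]
  HnxVI GCCCT/5: at [36, 76, 116, 138, 199, 218] ⇒ [0, 41, 81, 121, 143, 204]
  DwuV AGAGA/5: at [29, 42, 149, 165, 182, 191, 204] ⇒ [34, 47, 154, 170, 187, 196, 209]

All cut coordinates (distinct, sorted): [0, 10, 24, 34, 41, 47, 55, 62, 68, 81, 86, 91, 103, 109, 121, 127, 143, 145, 154, 161, 170, 178, 187, 196, 204, 209, 212]

Fragments:
  0→10: 10 bp
  10→24: 14 bp
  24→34: 10 bp
  34→41: 7 bp
  41→47: 6 bp
  47→55: 8 bp
  55→62: 7 bp
  62→68: 6 bp
  68→81: 13 bp
  81→86: 5 bp
  86→91: 5 bp
  91→103: 12 bp
  103→109: 6 bp
  109→121: 12 bp
  121→127: 6 bp
  127→143: 16 bp
  143→145: 2 bp
  145→154: 9 bp
  154→161: 7 bp
  161→170: 9 bp
  170→178: 8 bp
  178→187: 9 bp
  187→196: 9 bp
  196→204: 8 bp
  204→209: 5 bp
  209→212: 3 bp
  212→0 (wrap): 223-212+0 = 11 bp

[2,3,5,5,5,6,6,6,6,7,7,7,8,8,8,9,9,9,9,10,10,11,12,12,13,14,16]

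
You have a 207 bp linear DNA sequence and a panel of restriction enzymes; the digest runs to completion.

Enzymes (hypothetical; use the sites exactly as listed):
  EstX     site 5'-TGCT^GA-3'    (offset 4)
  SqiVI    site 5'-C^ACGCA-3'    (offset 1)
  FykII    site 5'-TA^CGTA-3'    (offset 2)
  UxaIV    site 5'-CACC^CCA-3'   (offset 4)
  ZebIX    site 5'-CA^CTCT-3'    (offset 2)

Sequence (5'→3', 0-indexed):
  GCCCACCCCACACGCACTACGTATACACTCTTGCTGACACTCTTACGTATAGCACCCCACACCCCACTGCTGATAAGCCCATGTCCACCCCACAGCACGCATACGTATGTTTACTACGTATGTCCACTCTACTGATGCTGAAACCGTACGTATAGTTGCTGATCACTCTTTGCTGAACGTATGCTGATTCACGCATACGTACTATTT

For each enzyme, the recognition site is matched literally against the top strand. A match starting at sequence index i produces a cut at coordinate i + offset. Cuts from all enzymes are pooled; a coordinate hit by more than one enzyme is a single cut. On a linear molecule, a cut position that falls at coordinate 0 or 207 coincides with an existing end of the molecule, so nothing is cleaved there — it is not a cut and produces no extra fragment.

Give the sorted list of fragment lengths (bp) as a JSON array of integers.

[4,4,5,5,6,7,7,7,7,7,8,8,8,8,9,9,10,10,11,11,12,13,13,18]

Scan for sites:
  EstX (TGCTGA, off=4): starts [31, 67, 135, 156, 170, 181] → cuts [35, 71, 139, 160, 174, 185]
  SqiVI (CACGCA, off=1): starts [10, 95, 189] → cuts [11, 96, 190]
  FykII (TACGTA, off=2): starts [17, 43, 101, 114, 146, 195] → cuts [19, 45, 103, 116, 148, 197]
  UxaIV (CACCCCA, off=4): starts [3, 52, 59, 85] → cuts [7, 56, 63, 89]
  ZebIX (CACTCT, off=2): starts [25, 37, 124, 163] → cuts [27, 39, 126, 165]

All cut coordinates (distinct, sorted): [7, 11, 19, 27, 35, 39, 45, 56, 63, 71, 89, 96, 103, 116, 126, 139, 148, 160, 165, 174, 185, 190, 197]

Fragments:
  [0,7): 7 bp
  [7,11): 4 bp
  [11,19): 8 bp
  [19,27): 8 bp
  [27,35): 8 bp
  [35,39): 4 bp
  [39,45): 6 bp
  [45,56): 11 bp
  [56,63): 7 bp
  [63,71): 8 bp
  [71,89): 18 bp
  [89,96): 7 bp
  [96,103): 7 bp
  [103,116): 13 bp
  [116,126): 10 bp
  [126,139): 13 bp
  [139,148): 9 bp
  [148,160): 12 bp
  [160,165): 5 bp
  [165,174): 9 bp
  [174,185): 11 bp
  [185,190): 5 bp
  [190,197): 7 bp
  [197,207): 10 bp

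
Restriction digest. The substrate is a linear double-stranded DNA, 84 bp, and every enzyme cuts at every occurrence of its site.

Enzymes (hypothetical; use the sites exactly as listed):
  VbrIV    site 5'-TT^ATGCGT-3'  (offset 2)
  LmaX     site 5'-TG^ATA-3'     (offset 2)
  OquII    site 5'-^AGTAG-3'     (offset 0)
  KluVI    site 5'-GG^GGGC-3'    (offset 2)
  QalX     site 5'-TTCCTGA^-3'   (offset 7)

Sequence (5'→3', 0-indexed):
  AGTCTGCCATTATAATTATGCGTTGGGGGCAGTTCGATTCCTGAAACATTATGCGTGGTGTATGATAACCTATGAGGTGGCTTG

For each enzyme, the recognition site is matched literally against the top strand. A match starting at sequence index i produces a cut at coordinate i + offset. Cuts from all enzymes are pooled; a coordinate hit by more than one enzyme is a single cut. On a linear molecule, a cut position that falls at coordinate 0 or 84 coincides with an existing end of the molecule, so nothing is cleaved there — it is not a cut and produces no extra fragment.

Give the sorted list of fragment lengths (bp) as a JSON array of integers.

Scan for sites:
  VbrIV (TTATGCGT, off=2): starts [15, 48] → cuts [17, 50]
  LmaX (TGATA, off=2): starts [62] → cuts [64]
  OquII (AGTAG, off=0): no sites
  KluVI (GGGGGC, off=2): starts [24] → cuts [26]
  QalX (TTCCTGA, off=7): starts [37] → cuts [44]

All cut coordinates (distinct, sorted): [17, 26, 44, 50, 64]

Fragment lengths:
  [0,17): 17 bp
  [17,26): 9 bp
  [26,44): 18 bp
  [44,50): 6 bp
  [50,64): 14 bp
  [64,84): 20 bp

[6,9,14,17,18,20]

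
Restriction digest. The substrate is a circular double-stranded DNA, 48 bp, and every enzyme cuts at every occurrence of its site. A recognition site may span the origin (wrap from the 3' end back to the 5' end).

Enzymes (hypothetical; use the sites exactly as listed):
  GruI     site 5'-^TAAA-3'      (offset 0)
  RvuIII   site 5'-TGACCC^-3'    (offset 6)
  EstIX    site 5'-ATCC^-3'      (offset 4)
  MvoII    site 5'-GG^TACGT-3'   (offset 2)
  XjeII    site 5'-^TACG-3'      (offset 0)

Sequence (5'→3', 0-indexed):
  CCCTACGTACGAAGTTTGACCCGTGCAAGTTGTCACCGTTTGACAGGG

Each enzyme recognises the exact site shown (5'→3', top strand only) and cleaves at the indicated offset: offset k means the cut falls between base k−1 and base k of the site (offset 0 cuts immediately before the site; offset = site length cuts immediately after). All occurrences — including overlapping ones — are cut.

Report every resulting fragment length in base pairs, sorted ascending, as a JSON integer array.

[4,15,29]

Scan for sites:
  GruI (TAAA, off=0): no sites
  RvuIII TGACCC/6: at [16] ⇒ [22]
  EstIX (ATCC, off=4): no sites
  MvoII (GGTACGT, off=2): no sites
  XjeII TACG/0: at [3, 7] ⇒ [3, 7]

Pooled cuts: [3, 7, 22]

Fragments:
  3→7: 4 bp
  7→22: 15 bp
  22→3 (wrap): 48-22+3 = 29 bp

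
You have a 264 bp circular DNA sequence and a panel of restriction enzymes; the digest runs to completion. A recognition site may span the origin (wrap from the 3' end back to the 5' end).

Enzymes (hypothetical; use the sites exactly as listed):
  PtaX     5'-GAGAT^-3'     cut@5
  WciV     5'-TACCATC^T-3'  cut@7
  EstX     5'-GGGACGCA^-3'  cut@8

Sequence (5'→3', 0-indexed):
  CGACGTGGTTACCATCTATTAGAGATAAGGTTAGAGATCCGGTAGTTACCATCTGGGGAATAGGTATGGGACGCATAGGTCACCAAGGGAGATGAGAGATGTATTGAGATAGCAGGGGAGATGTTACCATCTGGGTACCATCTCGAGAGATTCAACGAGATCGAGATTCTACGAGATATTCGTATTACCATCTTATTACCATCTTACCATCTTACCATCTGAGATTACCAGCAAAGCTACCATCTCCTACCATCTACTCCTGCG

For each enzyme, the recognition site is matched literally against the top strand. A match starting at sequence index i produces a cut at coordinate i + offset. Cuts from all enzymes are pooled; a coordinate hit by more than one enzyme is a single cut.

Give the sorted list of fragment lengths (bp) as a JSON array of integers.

[6,6,7,8,8,9,9,10,10,10,10,10,11,11,12,12,15,15,18,19,22,26]

Site scan:
  PtaX (GAGAT, off=5): starts [21, 33, 88, 95, 105, 117, 146, 156, 162, 172, 220] → cuts [26, 38, 93, 100, 110, 122, 151, 161, 167, 177, 225]
  WciV (TACCATCT, off=7): starts [9, 46, 124, 135, 185, 196, 204, 212, 237, 247] → cuts [16, 53, 131, 142, 192, 203, 211, 219, 244, 254]
  EstX (GGGACGCA, off=8): starts [67] → cuts [75]

All cut coordinates (distinct, sorted): [16, 26, 38, 53, 75, 93, 100, 110, 122, 131, 142, 151, 161, 167, 177, 192, 203, 211, 219, 225, 244, 254]

Fragments:
  16→26: 10 bp
  26→38: 12 bp
  38→53: 15 bp
  53→75: 22 bp
  75→93: 18 bp
  93→100: 7 bp
  100→110: 10 bp
  110→122: 12 bp
  122→131: 9 bp
  131→142: 11 bp
  142→151: 9 bp
  151→161: 10 bp
  161→167: 6 bp
  167→177: 10 bp
  177→192: 15 bp
  192→203: 11 bp
  203→211: 8 bp
  211→219: 8 bp
  219→225: 6 bp
  225→244: 19 bp
  244→254: 10 bp
  254→16 (wrap): 264-254+16 = 26 bp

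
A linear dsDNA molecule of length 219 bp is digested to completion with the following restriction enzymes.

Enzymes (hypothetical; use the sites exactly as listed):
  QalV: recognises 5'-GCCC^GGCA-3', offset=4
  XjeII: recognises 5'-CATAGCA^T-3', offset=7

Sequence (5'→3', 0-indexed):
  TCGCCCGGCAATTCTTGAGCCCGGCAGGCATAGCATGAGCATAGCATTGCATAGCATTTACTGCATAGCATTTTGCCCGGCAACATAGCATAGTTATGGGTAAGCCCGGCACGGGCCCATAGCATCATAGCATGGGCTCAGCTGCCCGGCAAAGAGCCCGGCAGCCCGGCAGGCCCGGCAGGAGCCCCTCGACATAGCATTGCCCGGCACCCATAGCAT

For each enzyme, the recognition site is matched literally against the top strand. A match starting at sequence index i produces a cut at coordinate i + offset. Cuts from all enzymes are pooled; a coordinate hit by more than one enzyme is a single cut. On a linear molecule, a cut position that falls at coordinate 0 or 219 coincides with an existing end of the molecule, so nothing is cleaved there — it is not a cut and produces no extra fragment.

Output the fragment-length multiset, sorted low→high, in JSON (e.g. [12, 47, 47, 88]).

Per-enzyme occurrences:
  QalV GCCCGGCA/4: at [2, 18, 74, 103, 143, 155, 163, 172, 201] ⇒ [6, 22, 78, 107, 147, 159, 167, 176, 205]
  XjeII CATAGCAT/7: at [28, 39, 49, 63, 83, 117, 125, 192, 211] ⇒ [35, 46, 56, 70, 90, 124, 132, 199, 218]

All cut coordinates (distinct, sorted): [6, 22, 35, 46, 56, 70, 78, 90, 107, 124, 132, 147, 159, 167, 176, 199, 205, 218]

Fragments:
  [0,6): 6 bp
  [6,22): 16 bp
  [22,35): 13 bp
  [35,46): 11 bp
  [46,56): 10 bp
  [56,70): 14 bp
  [70,78): 8 bp
  [78,90): 12 bp
  [90,107): 17 bp
  [107,124): 17 bp
  [124,132): 8 bp
  [132,147): 15 bp
  [147,159): 12 bp
  [159,167): 8 bp
  [167,176): 9 bp
  [176,199): 23 bp
  [199,205): 6 bp
  [205,218): 13 bp
  [218,219): 1 bp

[1,6,6,8,8,8,9,10,11,12,12,13,13,14,15,16,17,17,23]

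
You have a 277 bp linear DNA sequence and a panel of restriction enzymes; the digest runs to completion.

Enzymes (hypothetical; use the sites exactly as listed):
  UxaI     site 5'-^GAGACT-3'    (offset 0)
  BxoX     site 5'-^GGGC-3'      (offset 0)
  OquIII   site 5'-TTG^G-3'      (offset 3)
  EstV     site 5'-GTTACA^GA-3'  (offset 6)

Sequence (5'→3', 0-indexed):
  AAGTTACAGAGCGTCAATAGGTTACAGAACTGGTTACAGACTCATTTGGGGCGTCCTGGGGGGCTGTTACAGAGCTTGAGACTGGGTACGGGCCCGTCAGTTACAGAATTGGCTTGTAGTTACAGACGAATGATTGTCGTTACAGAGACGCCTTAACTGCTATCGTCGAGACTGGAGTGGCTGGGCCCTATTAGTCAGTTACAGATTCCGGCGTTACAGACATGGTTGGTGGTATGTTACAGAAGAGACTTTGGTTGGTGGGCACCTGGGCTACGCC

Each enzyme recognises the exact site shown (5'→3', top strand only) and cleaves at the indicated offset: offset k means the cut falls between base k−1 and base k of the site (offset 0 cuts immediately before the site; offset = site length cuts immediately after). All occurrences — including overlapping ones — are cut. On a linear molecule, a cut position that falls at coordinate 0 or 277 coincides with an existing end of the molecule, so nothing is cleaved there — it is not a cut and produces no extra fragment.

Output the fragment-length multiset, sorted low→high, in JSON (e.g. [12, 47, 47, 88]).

[2,3,4,6,6,8,8,9,10,10,10,11,12,12,12,13,13,15,15,16,18,20,21,23]

Site scan:
  UxaI (GAGACT, off=0): starts [77, 167, 244] → cuts [77, 167, 244]
  BxoX (GGGC, off=0): starts [48, 60, 89, 182, 259, 267] → cuts [48, 60, 89, 182, 259, 267]
  OquIII (TTGG, off=3): starts [45, 108, 225, 250, 254] → cuts [48, 111, 228, 253, 257]
  EstV (GTTACAGA, off=6): starts [2, 20, 32, 65, 99, 118, 138, 197, 212, 235] → cuts [8, 26, 38, 71, 105, 124, 144, 203, 218, 241]

All cut coordinates (distinct, sorted): [8, 26, 38, 48, 60, 71, 77, 89, 105, 111, 124, 144, 167, 182, 203, 218, 228, 241, 244, 253, 257, 259, 267]

Fragments:
  [0,8): 8 bp
  [8,26): 18 bp
  [26,38): 12 bp
  [38,48): 10 bp
  [48,60): 12 bp
  [60,71): 11 bp
  [71,77): 6 bp
  [77,89): 12 bp
  [89,105): 16 bp
  [105,111): 6 bp
  [111,124): 13 bp
  [124,144): 20 bp
  [144,167): 23 bp
  [167,182): 15 bp
  [182,203): 21 bp
  [203,218): 15 bp
  [218,228): 10 bp
  [228,241): 13 bp
  [241,244): 3 bp
  [244,253): 9 bp
  [253,257): 4 bp
  [257,259): 2 bp
  [259,267): 8 bp
  [267,277): 10 bp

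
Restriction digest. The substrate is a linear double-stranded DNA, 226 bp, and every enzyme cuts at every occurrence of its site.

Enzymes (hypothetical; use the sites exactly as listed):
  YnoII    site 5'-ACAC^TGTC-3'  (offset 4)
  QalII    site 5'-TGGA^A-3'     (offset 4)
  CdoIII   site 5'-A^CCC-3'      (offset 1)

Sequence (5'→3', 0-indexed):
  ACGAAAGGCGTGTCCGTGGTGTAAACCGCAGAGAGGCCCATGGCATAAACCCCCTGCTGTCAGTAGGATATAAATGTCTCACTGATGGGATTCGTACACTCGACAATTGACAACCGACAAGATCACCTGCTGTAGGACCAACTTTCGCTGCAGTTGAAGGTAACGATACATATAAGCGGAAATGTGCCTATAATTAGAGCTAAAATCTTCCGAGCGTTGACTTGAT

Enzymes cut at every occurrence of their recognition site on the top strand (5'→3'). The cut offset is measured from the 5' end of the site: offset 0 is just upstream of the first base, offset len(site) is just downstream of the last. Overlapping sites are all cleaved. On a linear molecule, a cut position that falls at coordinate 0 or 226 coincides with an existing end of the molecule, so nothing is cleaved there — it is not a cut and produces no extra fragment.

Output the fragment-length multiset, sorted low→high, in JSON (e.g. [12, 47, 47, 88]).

[49,177]

Site scan:
  YnoII (ACACTGTC, off=4): no sites
  QalII (TGGAA, off=4): no sites
  CdoIII ACCC/1: at [48] ⇒ [49]

All cut coordinates (distinct, sorted): [49]

Fragments:
  [0,49): 49 bp
  [49,226): 177 bp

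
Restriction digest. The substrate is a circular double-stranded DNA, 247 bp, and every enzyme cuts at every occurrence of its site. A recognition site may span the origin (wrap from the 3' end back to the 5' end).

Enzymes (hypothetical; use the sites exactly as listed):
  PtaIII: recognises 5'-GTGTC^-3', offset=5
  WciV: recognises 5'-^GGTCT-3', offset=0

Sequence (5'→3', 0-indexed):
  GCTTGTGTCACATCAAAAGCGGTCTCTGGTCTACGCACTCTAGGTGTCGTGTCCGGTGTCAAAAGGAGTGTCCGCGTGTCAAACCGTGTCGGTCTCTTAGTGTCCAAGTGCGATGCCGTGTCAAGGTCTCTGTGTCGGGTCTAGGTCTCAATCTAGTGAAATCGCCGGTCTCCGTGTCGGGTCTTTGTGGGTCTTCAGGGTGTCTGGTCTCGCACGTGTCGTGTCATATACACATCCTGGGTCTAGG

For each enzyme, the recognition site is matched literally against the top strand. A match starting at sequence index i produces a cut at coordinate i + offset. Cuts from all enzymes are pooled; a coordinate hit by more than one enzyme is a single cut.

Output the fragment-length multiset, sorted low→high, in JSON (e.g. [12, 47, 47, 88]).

[1,1,1,2,5,5,6,7,7,8,10,10,11,12,12,12,14,14,15,15,17,18,21,23]

Per-enzyme occurrences:
  PtaIII (GTGTC, off=5): starts [4, 43, 48, 55, 67, 75, 85, 99, 117, 131, 173, 199, 215, 220] → cuts [9, 48, 53, 60, 72, 80, 90, 104, 122, 136, 178, 204, 220, 225]
  WciV (GGTCT, off=0): starts [20, 27, 90, 124, 137, 143, 166, 179, 189, 205, 239] → cuts [20, 27, 90, 124, 137, 143, 166, 179, 189, 205, 239]

All cut coordinates (distinct, sorted): [9, 20, 27, 48, 53, 60, 72, 80, 90, 104, 122, 124, 136, 137, 143, 166, 178, 179, 189, 204, 205, 220, 225, 239]

Fragments:
  9→20: 11 bp
  20→27: 7 bp
  27→48: 21 bp
  48→53: 5 bp
  53→60: 7 bp
  60→72: 12 bp
  72→80: 8 bp
  80→90: 10 bp
  90→104: 14 bp
  104→122: 18 bp
  122→124: 2 bp
  124→136: 12 bp
  136→137: 1 bp
  137→143: 6 bp
  143→166: 23 bp
  166→178: 12 bp
  178→179: 1 bp
  179→189: 10 bp
  189→204: 15 bp
  204→205: 1 bp
  205→220: 15 bp
  220→225: 5 bp
  225→239: 14 bp
  239→9 (wrap): 247-239+9 = 17 bp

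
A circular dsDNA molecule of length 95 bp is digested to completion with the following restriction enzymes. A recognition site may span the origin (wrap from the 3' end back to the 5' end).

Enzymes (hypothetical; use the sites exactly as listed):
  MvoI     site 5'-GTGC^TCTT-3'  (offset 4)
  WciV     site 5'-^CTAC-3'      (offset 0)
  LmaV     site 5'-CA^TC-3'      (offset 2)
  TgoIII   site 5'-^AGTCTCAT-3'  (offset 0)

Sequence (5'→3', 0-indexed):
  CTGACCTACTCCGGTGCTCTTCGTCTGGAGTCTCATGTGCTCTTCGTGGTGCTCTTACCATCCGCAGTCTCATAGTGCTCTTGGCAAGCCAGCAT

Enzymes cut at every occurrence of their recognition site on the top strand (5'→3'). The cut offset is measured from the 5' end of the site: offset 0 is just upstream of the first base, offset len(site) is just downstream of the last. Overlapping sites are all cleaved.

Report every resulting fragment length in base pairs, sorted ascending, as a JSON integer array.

[5,6,8,11,12,12,12,13,16]

Site scan:
  MvoI (GTGCTCTT, off=4): starts [13, 36, 48, 74] → cuts [17, 40, 52, 78]
  WciV (CTAC, off=0): starts [5] → cuts [5]
  LmaV (CATC, off=2): starts [58, 92] → cuts [60, 94]
  TgoIII (AGTCTCAT, off=0): starts [28, 65] → cuts [28, 65]

Pooled cuts: [5, 17, 28, 40, 52, 60, 65, 78, 94]

Fragment lengths:
  5→17: 12 bp
  17→28: 11 bp
  28→40: 12 bp
  40→52: 12 bp
  52→60: 8 bp
  60→65: 5 bp
  65→78: 13 bp
  78→94: 16 bp
  94→5 (wrap): 95-94+5 = 6 bp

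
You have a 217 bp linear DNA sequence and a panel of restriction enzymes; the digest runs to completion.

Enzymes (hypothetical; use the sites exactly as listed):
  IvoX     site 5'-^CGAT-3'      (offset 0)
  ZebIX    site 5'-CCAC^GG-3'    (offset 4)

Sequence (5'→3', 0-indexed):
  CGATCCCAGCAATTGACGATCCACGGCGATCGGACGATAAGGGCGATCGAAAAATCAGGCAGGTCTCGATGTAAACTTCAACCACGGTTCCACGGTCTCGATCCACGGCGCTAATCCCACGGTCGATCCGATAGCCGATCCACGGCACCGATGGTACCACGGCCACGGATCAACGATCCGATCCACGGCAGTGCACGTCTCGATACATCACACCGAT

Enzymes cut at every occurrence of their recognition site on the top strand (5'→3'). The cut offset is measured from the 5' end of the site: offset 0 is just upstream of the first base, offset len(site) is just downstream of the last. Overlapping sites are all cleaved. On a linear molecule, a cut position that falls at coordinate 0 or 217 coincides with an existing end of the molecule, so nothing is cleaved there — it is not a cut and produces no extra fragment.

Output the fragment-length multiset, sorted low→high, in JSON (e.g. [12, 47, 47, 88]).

Site scan:
  IvoX (CGAT, off=0): starts [0, 16, 26, 34, 43, 66, 98, 123, 128, 135, 148, 173, 178, 200, 213] → cuts [16, 26, 34, 43, 66, 98, 123, 128, 135, 148, 173, 178, 200, 213] (position 0 is a terminus of the linear molecule — no cut)
  ZebIX (CCACGG, off=4): starts [20, 81, 89, 102, 116, 139, 156, 162, 182] → cuts [24, 85, 93, 106, 120, 143, 160, 166, 186]

Pooled cuts: [16, 24, 26, 34, 43, 66, 85, 93, 98, 106, 120, 123, 128, 135, 143, 148, 160, 166, 173, 178, 186, 200, 213]

Fragments:
  [0,16): 16 bp
  [16,24): 8 bp
  [24,26): 2 bp
  [26,34): 8 bp
  [34,43): 9 bp
  [43,66): 23 bp
  [66,85): 19 bp
  [85,93): 8 bp
  [93,98): 5 bp
  [98,106): 8 bp
  [106,120): 14 bp
  [120,123): 3 bp
  [123,128): 5 bp
  [128,135): 7 bp
  [135,143): 8 bp
  [143,148): 5 bp
  [148,160): 12 bp
  [160,166): 6 bp
  [166,173): 7 bp
  [173,178): 5 bp
  [178,186): 8 bp
  [186,200): 14 bp
  [200,213): 13 bp
  [213,217): 4 bp

[2,3,4,5,5,5,5,6,7,7,8,8,8,8,8,8,9,12,13,14,14,16,19,23]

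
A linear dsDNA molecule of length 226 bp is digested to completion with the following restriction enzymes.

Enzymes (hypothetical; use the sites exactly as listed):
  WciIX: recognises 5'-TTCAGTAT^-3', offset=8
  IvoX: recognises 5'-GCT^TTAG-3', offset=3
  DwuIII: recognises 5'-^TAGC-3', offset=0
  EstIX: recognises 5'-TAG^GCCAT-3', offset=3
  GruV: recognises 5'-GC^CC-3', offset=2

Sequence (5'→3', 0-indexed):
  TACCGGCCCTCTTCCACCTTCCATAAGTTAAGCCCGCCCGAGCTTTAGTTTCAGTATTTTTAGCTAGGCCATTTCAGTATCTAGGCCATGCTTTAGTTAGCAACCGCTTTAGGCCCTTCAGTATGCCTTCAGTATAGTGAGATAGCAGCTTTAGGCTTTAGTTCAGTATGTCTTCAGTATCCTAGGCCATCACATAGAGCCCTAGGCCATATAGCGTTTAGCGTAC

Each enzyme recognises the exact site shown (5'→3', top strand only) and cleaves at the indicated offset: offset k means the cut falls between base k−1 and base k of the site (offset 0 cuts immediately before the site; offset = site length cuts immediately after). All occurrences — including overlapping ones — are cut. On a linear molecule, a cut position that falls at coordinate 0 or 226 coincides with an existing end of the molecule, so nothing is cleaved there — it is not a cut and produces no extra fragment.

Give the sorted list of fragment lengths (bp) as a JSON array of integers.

Site scan:
  WciIX TTCAGTAT/8: at [49, 72, 116, 127, 161, 172] ⇒ [57, 80, 124, 135, 169, 180]
  IvoX GCTTTAG/3: at [41, 89, 105, 147, 154] ⇒ [44, 92, 108, 150, 157]
  DwuIII TAGC/0: at [60, 97, 142, 211, 218] ⇒ [60, 97, 142, 211, 218]
  EstIX TAGGCCAT/3: at [64, 81, 182, 202] ⇒ [67, 84, 185, 205]
  GruV GCCC/2: at [5, 31, 35, 112, 198] ⇒ [7, 33, 37, 114, 200]

All cut coordinates (distinct, sorted): [7, 33, 37, 44, 57, 60, 67, 80, 84, 92, 97, 108, 114, 124, 135, 142, 150, 157, 169, 180, 185, 200, 205, 211, 218]

Fragments:
  [0,7): 7 bp
  [7,33): 26 bp
  [33,37): 4 bp
  [37,44): 7 bp
  [44,57): 13 bp
  [57,60): 3 bp
  [60,67): 7 bp
  [67,80): 13 bp
  [80,84): 4 bp
  [84,92): 8 bp
  [92,97): 5 bp
  [97,108): 11 bp
  [108,114): 6 bp
  [114,124): 10 bp
  [124,135): 11 bp
  [135,142): 7 bp
  [142,150): 8 bp
  [150,157): 7 bp
  [157,169): 12 bp
  [169,180): 11 bp
  [180,185): 5 bp
  [185,200): 15 bp
  [200,205): 5 bp
  [205,211): 6 bp
  [211,218): 7 bp
  [218,226): 8 bp

[3,4,4,5,5,5,6,6,7,7,7,7,7,7,8,8,8,10,11,11,11,12,13,13,15,26]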